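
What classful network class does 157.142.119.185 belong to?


First octet: 157
Binary: 10011101
10xxxxxx -> Class B (128-191)
Class B, default mask 255.255.0.0 (/16)


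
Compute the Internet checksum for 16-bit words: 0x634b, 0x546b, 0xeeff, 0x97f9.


Sum all words (with carry folding):
+ 0x634b = 0x634b
+ 0x546b = 0xb7b6
+ 0xeeff = 0xa6b6
+ 0x97f9 = 0x3eb0
One's complement: ~0x3eb0
Checksum = 0xc14f


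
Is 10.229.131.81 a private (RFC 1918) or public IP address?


RFC 1918 private ranges:
  10.0.0.0/8 (10.0.0.0 - 10.255.255.255)
  172.16.0.0/12 (172.16.0.0 - 172.31.255.255)
  192.168.0.0/16 (192.168.0.0 - 192.168.255.255)
Private (in 10.0.0.0/8)


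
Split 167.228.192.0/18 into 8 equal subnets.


New prefix = 18 + 3 = 21
Each subnet has 2048 addresses
  167.228.192.0/21
  167.228.200.0/21
  167.228.208.0/21
  167.228.216.0/21
  167.228.224.0/21
  167.228.232.0/21
  167.228.240.0/21
  167.228.248.0/21
Subnets: 167.228.192.0/21, 167.228.200.0/21, 167.228.208.0/21, 167.228.216.0/21, 167.228.224.0/21, 167.228.232.0/21, 167.228.240.0/21, 167.228.248.0/21


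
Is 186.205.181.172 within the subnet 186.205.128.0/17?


Subnet network: 186.205.128.0
Test IP AND mask: 186.205.128.0
Yes, 186.205.181.172 is in 186.205.128.0/17


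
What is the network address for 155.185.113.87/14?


IP:   10011011.10111001.01110001.01010111
Mask: 11111111.11111100.00000000.00000000
AND operation:
Net:  10011011.10111000.00000000.00000000
Network: 155.184.0.0/14


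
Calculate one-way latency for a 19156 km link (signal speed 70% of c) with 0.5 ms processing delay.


Speed = 0.7 * 3e5 km/s = 210000 km/s
Propagation delay = 19156 / 210000 = 0.0912 s = 91.219 ms
Processing delay = 0.5 ms
Total one-way latency = 91.719 ms


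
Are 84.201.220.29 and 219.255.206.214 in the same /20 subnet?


Mask: 255.255.240.0
84.201.220.29 AND mask = 84.201.208.0
219.255.206.214 AND mask = 219.255.192.0
No, different subnets (84.201.208.0 vs 219.255.192.0)


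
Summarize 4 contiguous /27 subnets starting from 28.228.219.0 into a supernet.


Original prefix: /27
Number of subnets: 4 = 2^2
New prefix = 27 - 2 = 25
Supernet: 28.228.219.0/25


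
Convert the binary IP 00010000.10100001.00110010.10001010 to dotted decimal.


00010000 = 16
10100001 = 161
00110010 = 50
10001010 = 138
IP: 16.161.50.138


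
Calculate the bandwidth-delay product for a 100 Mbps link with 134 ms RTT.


BDP = bandwidth * RTT
= 100 Mbps * 134 ms
= 100 * 1e6 * 134 / 1000 bits
= 13400000 bits
= 1675000 bytes
= 1635.7422 KB
BDP = 13400000 bits (1675000 bytes)


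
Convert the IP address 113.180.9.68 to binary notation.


113 = 01110001
180 = 10110100
9 = 00001001
68 = 01000100
Binary: 01110001.10110100.00001001.01000100


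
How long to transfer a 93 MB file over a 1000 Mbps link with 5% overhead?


Effective throughput = 1000 * (1 - 5/100) = 950 Mbps
File size in Mb = 93 * 8 = 744 Mb
Time = 744 / 950
Time = 0.7832 seconds


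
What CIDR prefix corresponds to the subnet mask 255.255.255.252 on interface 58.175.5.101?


Binary: 11111111.11111111.11111111.11111100
Count leading 1s
Prefix: /30


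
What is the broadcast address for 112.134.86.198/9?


Network: 112.128.0.0/9
Host bits = 23
Set all host bits to 1:
Broadcast: 112.255.255.255


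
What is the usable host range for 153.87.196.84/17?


Network: 153.87.128.0
Broadcast: 153.87.255.255
First usable = network + 1
Last usable = broadcast - 1
Range: 153.87.128.1 to 153.87.255.254


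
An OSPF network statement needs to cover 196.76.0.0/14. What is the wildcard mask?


Subnet mask: 255.252.0.0
Wildcard = 255.255.255.255 - subnet mask
255 - 255 = 0
255 - 252 = 3
255 - 0 = 255
255 - 0 = 255
Wildcard: 0.3.255.255


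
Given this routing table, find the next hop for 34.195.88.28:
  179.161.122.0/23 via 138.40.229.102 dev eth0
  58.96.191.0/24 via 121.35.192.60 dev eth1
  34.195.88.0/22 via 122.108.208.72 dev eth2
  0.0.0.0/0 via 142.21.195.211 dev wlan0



Longest prefix match for 34.195.88.28:
  /23 179.161.122.0: no
  /24 58.96.191.0: no
  /22 34.195.88.0: MATCH
  /0 0.0.0.0: MATCH
Selected: next-hop 122.108.208.72 via eth2 (matched /22)


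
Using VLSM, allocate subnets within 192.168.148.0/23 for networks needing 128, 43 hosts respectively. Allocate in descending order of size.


128 hosts -> /24 (254 usable): 192.168.148.0/24
43 hosts -> /26 (62 usable): 192.168.149.0/26
Allocation: 192.168.148.0/24 (128 hosts, 254 usable); 192.168.149.0/26 (43 hosts, 62 usable)


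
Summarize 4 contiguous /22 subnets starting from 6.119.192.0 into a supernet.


Original prefix: /22
Number of subnets: 4 = 2^2
New prefix = 22 - 2 = 20
Supernet: 6.119.192.0/20


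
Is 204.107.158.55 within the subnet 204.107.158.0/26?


Subnet network: 204.107.158.0
Test IP AND mask: 204.107.158.0
Yes, 204.107.158.55 is in 204.107.158.0/26


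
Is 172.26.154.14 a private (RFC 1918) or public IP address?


RFC 1918 private ranges:
  10.0.0.0/8 (10.0.0.0 - 10.255.255.255)
  172.16.0.0/12 (172.16.0.0 - 172.31.255.255)
  192.168.0.0/16 (192.168.0.0 - 192.168.255.255)
Private (in 172.16.0.0/12)


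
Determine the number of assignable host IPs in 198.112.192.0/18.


Host bits = 32 - 18 = 14
Total addresses = 2^14 = 16384
Usable = total - 2 (network and broadcast)
Usable hosts: 16382


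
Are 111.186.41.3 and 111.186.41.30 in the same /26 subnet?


Mask: 255.255.255.192
111.186.41.3 AND mask = 111.186.41.0
111.186.41.30 AND mask = 111.186.41.0
Yes, same subnet (111.186.41.0)


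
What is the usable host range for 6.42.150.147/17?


Network: 6.42.128.0
Broadcast: 6.42.255.255
First usable = network + 1
Last usable = broadcast - 1
Range: 6.42.128.1 to 6.42.255.254


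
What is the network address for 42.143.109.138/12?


IP:   00101010.10001111.01101101.10001010
Mask: 11111111.11110000.00000000.00000000
AND operation:
Net:  00101010.10000000.00000000.00000000
Network: 42.128.0.0/12


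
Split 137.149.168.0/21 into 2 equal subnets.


New prefix = 21 + 1 = 22
Each subnet has 1024 addresses
  137.149.168.0/22
  137.149.172.0/22
Subnets: 137.149.168.0/22, 137.149.172.0/22


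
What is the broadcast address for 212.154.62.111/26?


Network: 212.154.62.64/26
Host bits = 6
Set all host bits to 1:
Broadcast: 212.154.62.127


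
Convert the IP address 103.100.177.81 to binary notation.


103 = 01100111
100 = 01100100
177 = 10110001
81 = 01010001
Binary: 01100111.01100100.10110001.01010001


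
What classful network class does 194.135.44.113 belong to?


First octet: 194
Binary: 11000010
110xxxxx -> Class C (192-223)
Class C, default mask 255.255.255.0 (/24)


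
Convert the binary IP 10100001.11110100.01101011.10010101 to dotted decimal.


10100001 = 161
11110100 = 244
01101011 = 107
10010101 = 149
IP: 161.244.107.149


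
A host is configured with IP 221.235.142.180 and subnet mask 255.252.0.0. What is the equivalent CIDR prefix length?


Binary: 11111111.11111100.00000000.00000000
Count leading 1s
Prefix: /14


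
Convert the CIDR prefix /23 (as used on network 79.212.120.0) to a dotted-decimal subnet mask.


/23 means 23 network bits, 9 host bits
Binary: 11111111111111111111111000000000
Mask: 255.255.254.0


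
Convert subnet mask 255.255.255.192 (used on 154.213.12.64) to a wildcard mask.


Subnet mask: 255.255.255.192
Wildcard = 255.255.255.255 - subnet mask
255 - 255 = 0
255 - 255 = 0
255 - 255 = 0
255 - 192 = 63
Wildcard: 0.0.0.63


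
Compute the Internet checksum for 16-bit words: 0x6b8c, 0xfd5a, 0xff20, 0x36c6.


Sum all words (with carry folding):
+ 0x6b8c = 0x6b8c
+ 0xfd5a = 0x68e7
+ 0xff20 = 0x6808
+ 0x36c6 = 0x9ece
One's complement: ~0x9ece
Checksum = 0x6131


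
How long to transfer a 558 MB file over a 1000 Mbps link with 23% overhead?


Effective throughput = 1000 * (1 - 23/100) = 770 Mbps
File size in Mb = 558 * 8 = 4464 Mb
Time = 4464 / 770
Time = 5.7974 seconds


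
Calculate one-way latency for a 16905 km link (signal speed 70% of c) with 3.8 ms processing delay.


Speed = 0.7 * 3e5 km/s = 210000 km/s
Propagation delay = 16905 / 210000 = 0.0805 s = 80.5 ms
Processing delay = 3.8 ms
Total one-way latency = 84.3 ms


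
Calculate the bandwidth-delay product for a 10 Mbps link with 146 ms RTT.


BDP = bandwidth * RTT
= 10 Mbps * 146 ms
= 10 * 1e6 * 146 / 1000 bits
= 1460000 bits
= 182500 bytes
= 178.2227 KB
BDP = 1460000 bits (182500 bytes)


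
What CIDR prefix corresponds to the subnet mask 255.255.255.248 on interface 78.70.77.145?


Binary: 11111111.11111111.11111111.11111000
Count leading 1s
Prefix: /29


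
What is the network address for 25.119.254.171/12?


IP:   00011001.01110111.11111110.10101011
Mask: 11111111.11110000.00000000.00000000
AND operation:
Net:  00011001.01110000.00000000.00000000
Network: 25.112.0.0/12


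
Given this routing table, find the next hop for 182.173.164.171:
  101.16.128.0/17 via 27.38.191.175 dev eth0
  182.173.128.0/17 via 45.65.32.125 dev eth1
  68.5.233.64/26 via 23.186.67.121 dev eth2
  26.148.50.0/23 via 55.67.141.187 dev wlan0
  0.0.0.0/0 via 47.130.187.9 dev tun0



Longest prefix match for 182.173.164.171:
  /17 101.16.128.0: no
  /17 182.173.128.0: MATCH
  /26 68.5.233.64: no
  /23 26.148.50.0: no
  /0 0.0.0.0: MATCH
Selected: next-hop 45.65.32.125 via eth1 (matched /17)


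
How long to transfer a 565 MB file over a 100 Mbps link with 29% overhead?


Effective throughput = 100 * (1 - 29/100) = 71 Mbps
File size in Mb = 565 * 8 = 4520 Mb
Time = 4520 / 71
Time = 63.662 seconds


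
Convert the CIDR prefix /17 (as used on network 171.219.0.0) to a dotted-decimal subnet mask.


/17 means 17 network bits, 15 host bits
Binary: 11111111111111111000000000000000
Mask: 255.255.128.0


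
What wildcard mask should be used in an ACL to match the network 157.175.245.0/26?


Subnet mask: 255.255.255.192
Wildcard = 255.255.255.255 - subnet mask
255 - 255 = 0
255 - 255 = 0
255 - 255 = 0
255 - 192 = 63
Wildcard: 0.0.0.63


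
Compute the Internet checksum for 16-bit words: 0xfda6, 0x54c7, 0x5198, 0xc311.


Sum all words (with carry folding):
+ 0xfda6 = 0xfda6
+ 0x54c7 = 0x526e
+ 0x5198 = 0xa406
+ 0xc311 = 0x6718
One's complement: ~0x6718
Checksum = 0x98e7


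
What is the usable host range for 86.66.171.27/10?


Network: 86.64.0.0
Broadcast: 86.127.255.255
First usable = network + 1
Last usable = broadcast - 1
Range: 86.64.0.1 to 86.127.255.254


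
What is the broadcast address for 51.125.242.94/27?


Network: 51.125.242.64/27
Host bits = 5
Set all host bits to 1:
Broadcast: 51.125.242.95


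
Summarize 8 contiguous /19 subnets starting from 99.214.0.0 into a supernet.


Original prefix: /19
Number of subnets: 8 = 2^3
New prefix = 19 - 3 = 16
Supernet: 99.214.0.0/16


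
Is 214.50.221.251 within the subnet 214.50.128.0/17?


Subnet network: 214.50.128.0
Test IP AND mask: 214.50.128.0
Yes, 214.50.221.251 is in 214.50.128.0/17


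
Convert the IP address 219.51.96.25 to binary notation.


219 = 11011011
51 = 00110011
96 = 01100000
25 = 00011001
Binary: 11011011.00110011.01100000.00011001


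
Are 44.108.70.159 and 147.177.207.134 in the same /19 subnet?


Mask: 255.255.224.0
44.108.70.159 AND mask = 44.108.64.0
147.177.207.134 AND mask = 147.177.192.0
No, different subnets (44.108.64.0 vs 147.177.192.0)


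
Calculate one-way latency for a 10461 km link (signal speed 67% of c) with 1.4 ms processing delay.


Speed = 0.67 * 3e5 km/s = 201000 km/s
Propagation delay = 10461 / 201000 = 0.052 s = 52.0448 ms
Processing delay = 1.4 ms
Total one-way latency = 53.4448 ms


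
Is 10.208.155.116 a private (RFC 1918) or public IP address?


RFC 1918 private ranges:
  10.0.0.0/8 (10.0.0.0 - 10.255.255.255)
  172.16.0.0/12 (172.16.0.0 - 172.31.255.255)
  192.168.0.0/16 (192.168.0.0 - 192.168.255.255)
Private (in 10.0.0.0/8)


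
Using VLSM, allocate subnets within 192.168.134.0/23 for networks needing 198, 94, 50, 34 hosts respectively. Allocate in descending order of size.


198 hosts -> /24 (254 usable): 192.168.134.0/24
94 hosts -> /25 (126 usable): 192.168.135.0/25
50 hosts -> /26 (62 usable): 192.168.135.128/26
34 hosts -> /26 (62 usable): 192.168.135.192/26
Allocation: 192.168.134.0/24 (198 hosts, 254 usable); 192.168.135.0/25 (94 hosts, 126 usable); 192.168.135.128/26 (50 hosts, 62 usable); 192.168.135.192/26 (34 hosts, 62 usable)


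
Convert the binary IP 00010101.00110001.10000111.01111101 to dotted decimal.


00010101 = 21
00110001 = 49
10000111 = 135
01111101 = 125
IP: 21.49.135.125


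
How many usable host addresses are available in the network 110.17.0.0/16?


Host bits = 32 - 16 = 16
Total addresses = 2^16 = 65536
Usable = total - 2 (network and broadcast)
Usable hosts: 65534


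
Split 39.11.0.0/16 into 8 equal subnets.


New prefix = 16 + 3 = 19
Each subnet has 8192 addresses
  39.11.0.0/19
  39.11.32.0/19
  39.11.64.0/19
  39.11.96.0/19
  39.11.128.0/19
  39.11.160.0/19
  39.11.192.0/19
  39.11.224.0/19
Subnets: 39.11.0.0/19, 39.11.32.0/19, 39.11.64.0/19, 39.11.96.0/19, 39.11.128.0/19, 39.11.160.0/19, 39.11.192.0/19, 39.11.224.0/19


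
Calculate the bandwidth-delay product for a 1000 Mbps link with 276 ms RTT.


BDP = bandwidth * RTT
= 1000 Mbps * 276 ms
= 1000 * 1e6 * 276 / 1000 bits
= 276000000 bits
= 34500000 bytes
= 33691.4062 KB
BDP = 276000000 bits (34500000 bytes)


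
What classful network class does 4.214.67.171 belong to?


First octet: 4
Binary: 00000100
0xxxxxxx -> Class A (1-126)
Class A, default mask 255.0.0.0 (/8)


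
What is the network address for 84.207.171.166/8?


IP:   01010100.11001111.10101011.10100110
Mask: 11111111.00000000.00000000.00000000
AND operation:
Net:  01010100.00000000.00000000.00000000
Network: 84.0.0.0/8


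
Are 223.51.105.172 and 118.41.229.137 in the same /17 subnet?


Mask: 255.255.128.0
223.51.105.172 AND mask = 223.51.0.0
118.41.229.137 AND mask = 118.41.128.0
No, different subnets (223.51.0.0 vs 118.41.128.0)


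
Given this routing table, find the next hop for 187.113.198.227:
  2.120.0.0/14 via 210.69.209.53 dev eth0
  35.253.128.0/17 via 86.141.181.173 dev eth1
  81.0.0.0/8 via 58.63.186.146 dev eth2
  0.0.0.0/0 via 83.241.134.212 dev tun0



Longest prefix match for 187.113.198.227:
  /14 2.120.0.0: no
  /17 35.253.128.0: no
  /8 81.0.0.0: no
  /0 0.0.0.0: MATCH
Selected: next-hop 83.241.134.212 via tun0 (matched /0)


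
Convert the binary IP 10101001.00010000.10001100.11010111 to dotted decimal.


10101001 = 169
00010000 = 16
10001100 = 140
11010111 = 215
IP: 169.16.140.215


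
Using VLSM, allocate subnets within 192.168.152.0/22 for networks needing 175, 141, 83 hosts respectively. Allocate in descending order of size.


175 hosts -> /24 (254 usable): 192.168.152.0/24
141 hosts -> /24 (254 usable): 192.168.153.0/24
83 hosts -> /25 (126 usable): 192.168.154.0/25
Allocation: 192.168.152.0/24 (175 hosts, 254 usable); 192.168.153.0/24 (141 hosts, 254 usable); 192.168.154.0/25 (83 hosts, 126 usable)


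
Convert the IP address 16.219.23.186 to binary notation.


16 = 00010000
219 = 11011011
23 = 00010111
186 = 10111010
Binary: 00010000.11011011.00010111.10111010


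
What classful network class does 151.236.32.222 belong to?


First octet: 151
Binary: 10010111
10xxxxxx -> Class B (128-191)
Class B, default mask 255.255.0.0 (/16)


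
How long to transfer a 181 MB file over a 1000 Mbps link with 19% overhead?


Effective throughput = 1000 * (1 - 19/100) = 810 Mbps
File size in Mb = 181 * 8 = 1448 Mb
Time = 1448 / 810
Time = 1.7877 seconds


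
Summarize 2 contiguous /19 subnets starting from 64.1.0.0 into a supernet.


Original prefix: /19
Number of subnets: 2 = 2^1
New prefix = 19 - 1 = 18
Supernet: 64.1.0.0/18


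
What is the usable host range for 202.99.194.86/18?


Network: 202.99.192.0
Broadcast: 202.99.255.255
First usable = network + 1
Last usable = broadcast - 1
Range: 202.99.192.1 to 202.99.255.254


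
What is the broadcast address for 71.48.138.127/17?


Network: 71.48.128.0/17
Host bits = 15
Set all host bits to 1:
Broadcast: 71.48.255.255


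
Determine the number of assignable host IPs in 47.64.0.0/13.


Host bits = 32 - 13 = 19
Total addresses = 2^19 = 524288
Usable = total - 2 (network and broadcast)
Usable hosts: 524286


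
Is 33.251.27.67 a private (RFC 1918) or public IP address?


RFC 1918 private ranges:
  10.0.0.0/8 (10.0.0.0 - 10.255.255.255)
  172.16.0.0/12 (172.16.0.0 - 172.31.255.255)
  192.168.0.0/16 (192.168.0.0 - 192.168.255.255)
Public (not in any RFC 1918 range)


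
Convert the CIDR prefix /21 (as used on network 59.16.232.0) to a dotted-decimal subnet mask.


/21 means 21 network bits, 11 host bits
Binary: 11111111111111111111100000000000
Mask: 255.255.248.0


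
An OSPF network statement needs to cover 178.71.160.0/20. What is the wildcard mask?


Subnet mask: 255.255.240.0
Wildcard = 255.255.255.255 - subnet mask
255 - 255 = 0
255 - 255 = 0
255 - 240 = 15
255 - 0 = 255
Wildcard: 0.0.15.255


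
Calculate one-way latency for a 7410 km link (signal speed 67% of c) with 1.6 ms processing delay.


Speed = 0.67 * 3e5 km/s = 201000 km/s
Propagation delay = 7410 / 201000 = 0.0369 s = 36.8657 ms
Processing delay = 1.6 ms
Total one-way latency = 38.4657 ms


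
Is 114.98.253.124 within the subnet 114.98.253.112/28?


Subnet network: 114.98.253.112
Test IP AND mask: 114.98.253.112
Yes, 114.98.253.124 is in 114.98.253.112/28


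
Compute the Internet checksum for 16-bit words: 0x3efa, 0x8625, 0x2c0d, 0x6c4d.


Sum all words (with carry folding):
+ 0x3efa = 0x3efa
+ 0x8625 = 0xc51f
+ 0x2c0d = 0xf12c
+ 0x6c4d = 0x5d7a
One's complement: ~0x5d7a
Checksum = 0xa285


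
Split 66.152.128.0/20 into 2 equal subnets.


New prefix = 20 + 1 = 21
Each subnet has 2048 addresses
  66.152.128.0/21
  66.152.136.0/21
Subnets: 66.152.128.0/21, 66.152.136.0/21


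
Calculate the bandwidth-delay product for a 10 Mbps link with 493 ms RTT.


BDP = bandwidth * RTT
= 10 Mbps * 493 ms
= 10 * 1e6 * 493 / 1000 bits
= 4930000 bits
= 616250 bytes
= 601.8066 KB
BDP = 4930000 bits (616250 bytes)


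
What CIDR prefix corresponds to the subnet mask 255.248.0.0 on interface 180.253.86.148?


Binary: 11111111.11111000.00000000.00000000
Count leading 1s
Prefix: /13


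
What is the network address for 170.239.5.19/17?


IP:   10101010.11101111.00000101.00010011
Mask: 11111111.11111111.10000000.00000000
AND operation:
Net:  10101010.11101111.00000000.00000000
Network: 170.239.0.0/17


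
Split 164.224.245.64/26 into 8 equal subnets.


New prefix = 26 + 3 = 29
Each subnet has 8 addresses
  164.224.245.64/29
  164.224.245.72/29
  164.224.245.80/29
  164.224.245.88/29
  164.224.245.96/29
  164.224.245.104/29
  164.224.245.112/29
  164.224.245.120/29
Subnets: 164.224.245.64/29, 164.224.245.72/29, 164.224.245.80/29, 164.224.245.88/29, 164.224.245.96/29, 164.224.245.104/29, 164.224.245.112/29, 164.224.245.120/29


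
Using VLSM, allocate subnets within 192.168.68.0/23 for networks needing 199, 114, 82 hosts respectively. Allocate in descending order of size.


199 hosts -> /24 (254 usable): 192.168.68.0/24
114 hosts -> /25 (126 usable): 192.168.69.0/25
82 hosts -> /25 (126 usable): 192.168.69.128/25
Allocation: 192.168.68.0/24 (199 hosts, 254 usable); 192.168.69.0/25 (114 hosts, 126 usable); 192.168.69.128/25 (82 hosts, 126 usable)


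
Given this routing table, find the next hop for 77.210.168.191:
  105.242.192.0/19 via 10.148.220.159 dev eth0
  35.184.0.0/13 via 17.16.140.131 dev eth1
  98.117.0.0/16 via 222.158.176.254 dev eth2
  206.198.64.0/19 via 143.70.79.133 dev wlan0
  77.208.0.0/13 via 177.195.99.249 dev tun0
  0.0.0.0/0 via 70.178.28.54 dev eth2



Longest prefix match for 77.210.168.191:
  /19 105.242.192.0: no
  /13 35.184.0.0: no
  /16 98.117.0.0: no
  /19 206.198.64.0: no
  /13 77.208.0.0: MATCH
  /0 0.0.0.0: MATCH
Selected: next-hop 177.195.99.249 via tun0 (matched /13)


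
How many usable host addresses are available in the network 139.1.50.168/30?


Host bits = 32 - 30 = 2
Total addresses = 2^2 = 4
Usable = total - 2 (network and broadcast)
Usable hosts: 2


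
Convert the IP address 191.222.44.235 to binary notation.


191 = 10111111
222 = 11011110
44 = 00101100
235 = 11101011
Binary: 10111111.11011110.00101100.11101011


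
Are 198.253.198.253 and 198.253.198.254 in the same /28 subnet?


Mask: 255.255.255.240
198.253.198.253 AND mask = 198.253.198.240
198.253.198.254 AND mask = 198.253.198.240
Yes, same subnet (198.253.198.240)


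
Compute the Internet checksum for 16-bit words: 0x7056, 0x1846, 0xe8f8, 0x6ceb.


Sum all words (with carry folding):
+ 0x7056 = 0x7056
+ 0x1846 = 0x889c
+ 0xe8f8 = 0x7195
+ 0x6ceb = 0xde80
One's complement: ~0xde80
Checksum = 0x217f


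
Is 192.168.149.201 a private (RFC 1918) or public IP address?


RFC 1918 private ranges:
  10.0.0.0/8 (10.0.0.0 - 10.255.255.255)
  172.16.0.0/12 (172.16.0.0 - 172.31.255.255)
  192.168.0.0/16 (192.168.0.0 - 192.168.255.255)
Private (in 192.168.0.0/16)


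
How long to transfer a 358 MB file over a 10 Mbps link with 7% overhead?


Effective throughput = 10 * (1 - 7/100) = 9.3 Mbps
File size in Mb = 358 * 8 = 2864 Mb
Time = 2864 / 9.3
Time = 307.957 seconds


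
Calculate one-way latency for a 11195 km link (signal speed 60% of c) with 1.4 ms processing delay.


Speed = 0.6 * 3e5 km/s = 180000 km/s
Propagation delay = 11195 / 180000 = 0.0622 s = 62.1944 ms
Processing delay = 1.4 ms
Total one-way latency = 63.5944 ms


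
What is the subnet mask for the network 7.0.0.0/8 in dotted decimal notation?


/8 means 8 network bits, 24 host bits
Binary: 11111111000000000000000000000000
Mask: 255.0.0.0


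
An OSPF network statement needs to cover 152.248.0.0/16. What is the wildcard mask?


Subnet mask: 255.255.0.0
Wildcard = 255.255.255.255 - subnet mask
255 - 255 = 0
255 - 255 = 0
255 - 0 = 255
255 - 0 = 255
Wildcard: 0.0.255.255


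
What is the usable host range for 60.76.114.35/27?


Network: 60.76.114.32
Broadcast: 60.76.114.63
First usable = network + 1
Last usable = broadcast - 1
Range: 60.76.114.33 to 60.76.114.62


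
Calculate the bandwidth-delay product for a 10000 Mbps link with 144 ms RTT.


BDP = bandwidth * RTT
= 10000 Mbps * 144 ms
= 10000 * 1e6 * 144 / 1000 bits
= 1440000000 bits
= 180000000 bytes
= 175781.25 KB
BDP = 1440000000 bits (180000000 bytes)


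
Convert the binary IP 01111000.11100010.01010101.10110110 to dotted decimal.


01111000 = 120
11100010 = 226
01010101 = 85
10110110 = 182
IP: 120.226.85.182


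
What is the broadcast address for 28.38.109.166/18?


Network: 28.38.64.0/18
Host bits = 14
Set all host bits to 1:
Broadcast: 28.38.127.255


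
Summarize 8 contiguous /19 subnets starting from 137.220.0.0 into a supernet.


Original prefix: /19
Number of subnets: 8 = 2^3
New prefix = 19 - 3 = 16
Supernet: 137.220.0.0/16


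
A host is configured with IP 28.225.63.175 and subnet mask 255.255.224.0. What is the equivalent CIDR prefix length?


Binary: 11111111.11111111.11100000.00000000
Count leading 1s
Prefix: /19


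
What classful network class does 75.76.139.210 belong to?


First octet: 75
Binary: 01001011
0xxxxxxx -> Class A (1-126)
Class A, default mask 255.0.0.0 (/8)


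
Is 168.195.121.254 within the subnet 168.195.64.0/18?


Subnet network: 168.195.64.0
Test IP AND mask: 168.195.64.0
Yes, 168.195.121.254 is in 168.195.64.0/18


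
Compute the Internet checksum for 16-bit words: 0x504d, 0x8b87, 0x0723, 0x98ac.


Sum all words (with carry folding):
+ 0x504d = 0x504d
+ 0x8b87 = 0xdbd4
+ 0x0723 = 0xe2f7
+ 0x98ac = 0x7ba4
One's complement: ~0x7ba4
Checksum = 0x845b


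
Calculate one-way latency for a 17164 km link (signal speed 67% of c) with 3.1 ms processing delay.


Speed = 0.67 * 3e5 km/s = 201000 km/s
Propagation delay = 17164 / 201000 = 0.0854 s = 85.393 ms
Processing delay = 3.1 ms
Total one-way latency = 88.493 ms


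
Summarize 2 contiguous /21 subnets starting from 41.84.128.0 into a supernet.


Original prefix: /21
Number of subnets: 2 = 2^1
New prefix = 21 - 1 = 20
Supernet: 41.84.128.0/20


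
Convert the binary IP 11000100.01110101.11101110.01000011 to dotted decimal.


11000100 = 196
01110101 = 117
11101110 = 238
01000011 = 67
IP: 196.117.238.67


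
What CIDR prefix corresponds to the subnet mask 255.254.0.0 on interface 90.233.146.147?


Binary: 11111111.11111110.00000000.00000000
Count leading 1s
Prefix: /15


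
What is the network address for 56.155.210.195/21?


IP:   00111000.10011011.11010010.11000011
Mask: 11111111.11111111.11111000.00000000
AND operation:
Net:  00111000.10011011.11010000.00000000
Network: 56.155.208.0/21


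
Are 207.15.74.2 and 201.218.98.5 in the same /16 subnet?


Mask: 255.255.0.0
207.15.74.2 AND mask = 207.15.0.0
201.218.98.5 AND mask = 201.218.0.0
No, different subnets (207.15.0.0 vs 201.218.0.0)


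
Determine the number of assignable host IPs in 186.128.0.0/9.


Host bits = 32 - 9 = 23
Total addresses = 2^23 = 8388608
Usable = total - 2 (network and broadcast)
Usable hosts: 8388606


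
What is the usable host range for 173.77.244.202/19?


Network: 173.77.224.0
Broadcast: 173.77.255.255
First usable = network + 1
Last usable = broadcast - 1
Range: 173.77.224.1 to 173.77.255.254


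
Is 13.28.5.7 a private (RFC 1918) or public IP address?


RFC 1918 private ranges:
  10.0.0.0/8 (10.0.0.0 - 10.255.255.255)
  172.16.0.0/12 (172.16.0.0 - 172.31.255.255)
  192.168.0.0/16 (192.168.0.0 - 192.168.255.255)
Public (not in any RFC 1918 range)


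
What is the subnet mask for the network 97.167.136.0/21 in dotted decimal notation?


/21 means 21 network bits, 11 host bits
Binary: 11111111111111111111100000000000
Mask: 255.255.248.0


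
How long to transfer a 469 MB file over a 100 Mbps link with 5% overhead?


Effective throughput = 100 * (1 - 5/100) = 95 Mbps
File size in Mb = 469 * 8 = 3752 Mb
Time = 3752 / 95
Time = 39.4947 seconds


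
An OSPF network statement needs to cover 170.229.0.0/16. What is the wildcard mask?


Subnet mask: 255.255.0.0
Wildcard = 255.255.255.255 - subnet mask
255 - 255 = 0
255 - 255 = 0
255 - 0 = 255
255 - 0 = 255
Wildcard: 0.0.255.255


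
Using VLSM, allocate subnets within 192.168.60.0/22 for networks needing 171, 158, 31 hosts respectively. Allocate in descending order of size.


171 hosts -> /24 (254 usable): 192.168.60.0/24
158 hosts -> /24 (254 usable): 192.168.61.0/24
31 hosts -> /26 (62 usable): 192.168.62.0/26
Allocation: 192.168.60.0/24 (171 hosts, 254 usable); 192.168.61.0/24 (158 hosts, 254 usable); 192.168.62.0/26 (31 hosts, 62 usable)


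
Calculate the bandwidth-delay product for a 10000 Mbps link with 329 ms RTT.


BDP = bandwidth * RTT
= 10000 Mbps * 329 ms
= 10000 * 1e6 * 329 / 1000 bits
= 3290000000 bits
= 411250000 bytes
= 401611.3281 KB
BDP = 3290000000 bits (411250000 bytes)


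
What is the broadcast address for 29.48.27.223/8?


Network: 29.0.0.0/8
Host bits = 24
Set all host bits to 1:
Broadcast: 29.255.255.255


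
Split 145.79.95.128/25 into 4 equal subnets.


New prefix = 25 + 2 = 27
Each subnet has 32 addresses
  145.79.95.128/27
  145.79.95.160/27
  145.79.95.192/27
  145.79.95.224/27
Subnets: 145.79.95.128/27, 145.79.95.160/27, 145.79.95.192/27, 145.79.95.224/27


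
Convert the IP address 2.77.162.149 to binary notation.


2 = 00000010
77 = 01001101
162 = 10100010
149 = 10010101
Binary: 00000010.01001101.10100010.10010101


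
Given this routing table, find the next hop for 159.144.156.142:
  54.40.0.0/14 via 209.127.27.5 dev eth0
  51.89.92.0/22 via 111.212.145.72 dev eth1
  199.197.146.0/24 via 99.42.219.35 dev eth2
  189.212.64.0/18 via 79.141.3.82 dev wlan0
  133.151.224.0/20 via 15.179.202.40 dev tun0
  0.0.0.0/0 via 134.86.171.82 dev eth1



Longest prefix match for 159.144.156.142:
  /14 54.40.0.0: no
  /22 51.89.92.0: no
  /24 199.197.146.0: no
  /18 189.212.64.0: no
  /20 133.151.224.0: no
  /0 0.0.0.0: MATCH
Selected: next-hop 134.86.171.82 via eth1 (matched /0)


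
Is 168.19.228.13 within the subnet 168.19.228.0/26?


Subnet network: 168.19.228.0
Test IP AND mask: 168.19.228.0
Yes, 168.19.228.13 is in 168.19.228.0/26


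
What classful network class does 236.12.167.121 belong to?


First octet: 236
Binary: 11101100
1110xxxx -> Class D (224-239)
Class D (multicast), default mask N/A


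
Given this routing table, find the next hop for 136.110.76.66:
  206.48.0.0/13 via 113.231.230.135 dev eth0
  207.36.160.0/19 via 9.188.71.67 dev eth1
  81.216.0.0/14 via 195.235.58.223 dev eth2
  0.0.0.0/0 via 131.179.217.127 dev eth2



Longest prefix match for 136.110.76.66:
  /13 206.48.0.0: no
  /19 207.36.160.0: no
  /14 81.216.0.0: no
  /0 0.0.0.0: MATCH
Selected: next-hop 131.179.217.127 via eth2 (matched /0)


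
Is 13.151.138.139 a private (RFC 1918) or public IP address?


RFC 1918 private ranges:
  10.0.0.0/8 (10.0.0.0 - 10.255.255.255)
  172.16.0.0/12 (172.16.0.0 - 172.31.255.255)
  192.168.0.0/16 (192.168.0.0 - 192.168.255.255)
Public (not in any RFC 1918 range)


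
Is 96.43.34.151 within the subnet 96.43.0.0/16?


Subnet network: 96.43.0.0
Test IP AND mask: 96.43.0.0
Yes, 96.43.34.151 is in 96.43.0.0/16


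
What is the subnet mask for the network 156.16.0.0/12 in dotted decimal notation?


/12 means 12 network bits, 20 host bits
Binary: 11111111111100000000000000000000
Mask: 255.240.0.0


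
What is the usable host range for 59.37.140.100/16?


Network: 59.37.0.0
Broadcast: 59.37.255.255
First usable = network + 1
Last usable = broadcast - 1
Range: 59.37.0.1 to 59.37.255.254


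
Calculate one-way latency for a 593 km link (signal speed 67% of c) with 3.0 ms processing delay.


Speed = 0.67 * 3e5 km/s = 201000 km/s
Propagation delay = 593 / 201000 = 0.003 s = 2.9502 ms
Processing delay = 3.0 ms
Total one-way latency = 5.9502 ms


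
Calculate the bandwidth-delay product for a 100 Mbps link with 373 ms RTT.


BDP = bandwidth * RTT
= 100 Mbps * 373 ms
= 100 * 1e6 * 373 / 1000 bits
= 37300000 bits
= 4662500 bytes
= 4553.2227 KB
BDP = 37300000 bits (4662500 bytes)


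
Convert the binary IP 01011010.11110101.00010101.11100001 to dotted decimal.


01011010 = 90
11110101 = 245
00010101 = 21
11100001 = 225
IP: 90.245.21.225


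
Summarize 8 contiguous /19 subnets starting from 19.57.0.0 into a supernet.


Original prefix: /19
Number of subnets: 8 = 2^3
New prefix = 19 - 3 = 16
Supernet: 19.57.0.0/16


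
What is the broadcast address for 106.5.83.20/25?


Network: 106.5.83.0/25
Host bits = 7
Set all host bits to 1:
Broadcast: 106.5.83.127


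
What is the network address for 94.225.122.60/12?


IP:   01011110.11100001.01111010.00111100
Mask: 11111111.11110000.00000000.00000000
AND operation:
Net:  01011110.11100000.00000000.00000000
Network: 94.224.0.0/12


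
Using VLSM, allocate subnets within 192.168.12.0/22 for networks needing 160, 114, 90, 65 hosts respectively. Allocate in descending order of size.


160 hosts -> /24 (254 usable): 192.168.12.0/24
114 hosts -> /25 (126 usable): 192.168.13.0/25
90 hosts -> /25 (126 usable): 192.168.13.128/25
65 hosts -> /25 (126 usable): 192.168.14.0/25
Allocation: 192.168.12.0/24 (160 hosts, 254 usable); 192.168.13.0/25 (114 hosts, 126 usable); 192.168.13.128/25 (90 hosts, 126 usable); 192.168.14.0/25 (65 hosts, 126 usable)


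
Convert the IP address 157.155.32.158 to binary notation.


157 = 10011101
155 = 10011011
32 = 00100000
158 = 10011110
Binary: 10011101.10011011.00100000.10011110


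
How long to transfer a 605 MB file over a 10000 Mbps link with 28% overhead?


Effective throughput = 10000 * (1 - 28/100) = 7200 Mbps
File size in Mb = 605 * 8 = 4840 Mb
Time = 4840 / 7200
Time = 0.6722 seconds


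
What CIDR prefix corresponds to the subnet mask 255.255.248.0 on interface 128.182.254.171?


Binary: 11111111.11111111.11111000.00000000
Count leading 1s
Prefix: /21


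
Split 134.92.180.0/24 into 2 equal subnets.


New prefix = 24 + 1 = 25
Each subnet has 128 addresses
  134.92.180.0/25
  134.92.180.128/25
Subnets: 134.92.180.0/25, 134.92.180.128/25


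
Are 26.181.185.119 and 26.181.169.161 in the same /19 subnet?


Mask: 255.255.224.0
26.181.185.119 AND mask = 26.181.160.0
26.181.169.161 AND mask = 26.181.160.0
Yes, same subnet (26.181.160.0)


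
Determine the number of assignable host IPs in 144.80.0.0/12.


Host bits = 32 - 12 = 20
Total addresses = 2^20 = 1048576
Usable = total - 2 (network and broadcast)
Usable hosts: 1048574


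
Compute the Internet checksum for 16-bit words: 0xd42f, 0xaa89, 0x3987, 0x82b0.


Sum all words (with carry folding):
+ 0xd42f = 0xd42f
+ 0xaa89 = 0x7eb9
+ 0x3987 = 0xb840
+ 0x82b0 = 0x3af1
One's complement: ~0x3af1
Checksum = 0xc50e


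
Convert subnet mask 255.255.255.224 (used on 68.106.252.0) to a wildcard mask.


Subnet mask: 255.255.255.224
Wildcard = 255.255.255.255 - subnet mask
255 - 255 = 0
255 - 255 = 0
255 - 255 = 0
255 - 224 = 31
Wildcard: 0.0.0.31


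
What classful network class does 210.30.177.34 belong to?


First octet: 210
Binary: 11010010
110xxxxx -> Class C (192-223)
Class C, default mask 255.255.255.0 (/24)


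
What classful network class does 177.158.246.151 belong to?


First octet: 177
Binary: 10110001
10xxxxxx -> Class B (128-191)
Class B, default mask 255.255.0.0 (/16)


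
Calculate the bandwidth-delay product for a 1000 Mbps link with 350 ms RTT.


BDP = bandwidth * RTT
= 1000 Mbps * 350 ms
= 1000 * 1e6 * 350 / 1000 bits
= 350000000 bits
= 43750000 bytes
= 42724.6094 KB
BDP = 350000000 bits (43750000 bytes)


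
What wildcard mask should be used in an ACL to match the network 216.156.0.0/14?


Subnet mask: 255.252.0.0
Wildcard = 255.255.255.255 - subnet mask
255 - 255 = 0
255 - 252 = 3
255 - 0 = 255
255 - 0 = 255
Wildcard: 0.3.255.255


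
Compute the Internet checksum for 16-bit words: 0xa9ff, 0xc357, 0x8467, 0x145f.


Sum all words (with carry folding):
+ 0xa9ff = 0xa9ff
+ 0xc357 = 0x6d57
+ 0x8467 = 0xf1be
+ 0x145f = 0x061e
One's complement: ~0x061e
Checksum = 0xf9e1


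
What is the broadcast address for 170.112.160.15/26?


Network: 170.112.160.0/26
Host bits = 6
Set all host bits to 1:
Broadcast: 170.112.160.63


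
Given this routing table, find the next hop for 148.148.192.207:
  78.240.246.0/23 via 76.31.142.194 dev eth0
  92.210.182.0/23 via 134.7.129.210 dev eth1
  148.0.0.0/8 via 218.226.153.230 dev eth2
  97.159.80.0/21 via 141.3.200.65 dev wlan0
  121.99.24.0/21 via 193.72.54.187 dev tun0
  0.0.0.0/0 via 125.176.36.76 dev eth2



Longest prefix match for 148.148.192.207:
  /23 78.240.246.0: no
  /23 92.210.182.0: no
  /8 148.0.0.0: MATCH
  /21 97.159.80.0: no
  /21 121.99.24.0: no
  /0 0.0.0.0: MATCH
Selected: next-hop 218.226.153.230 via eth2 (matched /8)


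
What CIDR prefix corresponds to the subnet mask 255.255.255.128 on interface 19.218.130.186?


Binary: 11111111.11111111.11111111.10000000
Count leading 1s
Prefix: /25


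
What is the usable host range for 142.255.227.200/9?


Network: 142.128.0.0
Broadcast: 142.255.255.255
First usable = network + 1
Last usable = broadcast - 1
Range: 142.128.0.1 to 142.255.255.254


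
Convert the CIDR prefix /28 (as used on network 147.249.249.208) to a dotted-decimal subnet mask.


/28 means 28 network bits, 4 host bits
Binary: 11111111111111111111111111110000
Mask: 255.255.255.240


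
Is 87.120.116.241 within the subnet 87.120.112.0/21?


Subnet network: 87.120.112.0
Test IP AND mask: 87.120.112.0
Yes, 87.120.116.241 is in 87.120.112.0/21


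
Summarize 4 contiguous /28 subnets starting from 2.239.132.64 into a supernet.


Original prefix: /28
Number of subnets: 4 = 2^2
New prefix = 28 - 2 = 26
Supernet: 2.239.132.64/26


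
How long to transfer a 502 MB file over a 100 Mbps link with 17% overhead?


Effective throughput = 100 * (1 - 17/100) = 83 Mbps
File size in Mb = 502 * 8 = 4016 Mb
Time = 4016 / 83
Time = 48.3855 seconds


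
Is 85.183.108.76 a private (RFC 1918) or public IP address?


RFC 1918 private ranges:
  10.0.0.0/8 (10.0.0.0 - 10.255.255.255)
  172.16.0.0/12 (172.16.0.0 - 172.31.255.255)
  192.168.0.0/16 (192.168.0.0 - 192.168.255.255)
Public (not in any RFC 1918 range)


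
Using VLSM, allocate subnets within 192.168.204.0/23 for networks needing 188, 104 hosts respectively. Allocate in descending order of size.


188 hosts -> /24 (254 usable): 192.168.204.0/24
104 hosts -> /25 (126 usable): 192.168.205.0/25
Allocation: 192.168.204.0/24 (188 hosts, 254 usable); 192.168.205.0/25 (104 hosts, 126 usable)


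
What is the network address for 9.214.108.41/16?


IP:   00001001.11010110.01101100.00101001
Mask: 11111111.11111111.00000000.00000000
AND operation:
Net:  00001001.11010110.00000000.00000000
Network: 9.214.0.0/16


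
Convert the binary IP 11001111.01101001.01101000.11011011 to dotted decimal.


11001111 = 207
01101001 = 105
01101000 = 104
11011011 = 219
IP: 207.105.104.219


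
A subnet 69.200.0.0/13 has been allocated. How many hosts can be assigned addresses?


Host bits = 32 - 13 = 19
Total addresses = 2^19 = 524288
Usable = total - 2 (network and broadcast)
Usable hosts: 524286


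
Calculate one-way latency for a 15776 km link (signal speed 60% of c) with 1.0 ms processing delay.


Speed = 0.6 * 3e5 km/s = 180000 km/s
Propagation delay = 15776 / 180000 = 0.0876 s = 87.6444 ms
Processing delay = 1.0 ms
Total one-way latency = 88.6444 ms


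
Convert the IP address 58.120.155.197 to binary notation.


58 = 00111010
120 = 01111000
155 = 10011011
197 = 11000101
Binary: 00111010.01111000.10011011.11000101


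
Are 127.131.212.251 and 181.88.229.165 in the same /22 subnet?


Mask: 255.255.252.0
127.131.212.251 AND mask = 127.131.212.0
181.88.229.165 AND mask = 181.88.228.0
No, different subnets (127.131.212.0 vs 181.88.228.0)


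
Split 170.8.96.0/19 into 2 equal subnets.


New prefix = 19 + 1 = 20
Each subnet has 4096 addresses
  170.8.96.0/20
  170.8.112.0/20
Subnets: 170.8.96.0/20, 170.8.112.0/20


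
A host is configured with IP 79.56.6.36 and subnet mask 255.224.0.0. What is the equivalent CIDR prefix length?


Binary: 11111111.11100000.00000000.00000000
Count leading 1s
Prefix: /11


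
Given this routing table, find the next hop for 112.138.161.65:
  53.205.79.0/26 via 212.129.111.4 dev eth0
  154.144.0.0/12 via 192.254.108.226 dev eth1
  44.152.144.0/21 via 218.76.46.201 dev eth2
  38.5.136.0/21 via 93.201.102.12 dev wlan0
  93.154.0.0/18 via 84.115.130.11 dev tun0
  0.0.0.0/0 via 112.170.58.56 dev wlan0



Longest prefix match for 112.138.161.65:
  /26 53.205.79.0: no
  /12 154.144.0.0: no
  /21 44.152.144.0: no
  /21 38.5.136.0: no
  /18 93.154.0.0: no
  /0 0.0.0.0: MATCH
Selected: next-hop 112.170.58.56 via wlan0 (matched /0)


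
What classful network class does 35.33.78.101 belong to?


First octet: 35
Binary: 00100011
0xxxxxxx -> Class A (1-126)
Class A, default mask 255.0.0.0 (/8)


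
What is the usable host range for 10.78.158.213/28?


Network: 10.78.158.208
Broadcast: 10.78.158.223
First usable = network + 1
Last usable = broadcast - 1
Range: 10.78.158.209 to 10.78.158.222


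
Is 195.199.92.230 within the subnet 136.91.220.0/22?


Subnet network: 136.91.220.0
Test IP AND mask: 195.199.92.0
No, 195.199.92.230 is not in 136.91.220.0/22


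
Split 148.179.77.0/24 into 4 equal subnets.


New prefix = 24 + 2 = 26
Each subnet has 64 addresses
  148.179.77.0/26
  148.179.77.64/26
  148.179.77.128/26
  148.179.77.192/26
Subnets: 148.179.77.0/26, 148.179.77.64/26, 148.179.77.128/26, 148.179.77.192/26
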